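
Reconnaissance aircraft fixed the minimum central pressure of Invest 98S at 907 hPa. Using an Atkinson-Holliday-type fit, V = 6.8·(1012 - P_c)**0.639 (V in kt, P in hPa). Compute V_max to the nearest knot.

133 kt

ΔP = 1012 − 907 = 105 hPa.
105^0.639 ≈ 19.568.
V ≈ 6.8 × 19.568 ≈ 133.1 kt.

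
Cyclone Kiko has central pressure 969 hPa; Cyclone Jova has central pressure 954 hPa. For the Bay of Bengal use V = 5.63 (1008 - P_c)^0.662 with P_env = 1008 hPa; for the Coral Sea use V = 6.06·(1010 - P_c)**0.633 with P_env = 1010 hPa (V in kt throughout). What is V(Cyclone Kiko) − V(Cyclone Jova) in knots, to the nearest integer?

-14 kt

Cyclone Kiko: ΔP = 39; V ≈ 5.63 × 39^0.662 ≈ 63.65 kt.
Cyclone Jova: ΔP = 56; V ≈ 6.06 × 56^0.633 ≈ 77.46 kt.
Difference ≈ 63.65 − 77.46 = -13.81 → -14 kt.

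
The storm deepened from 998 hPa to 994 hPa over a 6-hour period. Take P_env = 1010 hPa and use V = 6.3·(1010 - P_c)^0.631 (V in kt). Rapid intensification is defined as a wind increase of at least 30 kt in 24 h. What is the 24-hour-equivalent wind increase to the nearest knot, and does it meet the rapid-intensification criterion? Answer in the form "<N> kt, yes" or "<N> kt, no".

24 kt, no

V₁: ΔP = 12, V ≈ 6.3 × 12^0.631 ≈ 30.22 kt.
V₂: ΔP = 16, V ≈ 6.3 × 16^0.631 ≈ 36.24 kt.
ΔV over 6 h = 6.02 kt → 24 h equivalent = 6.02 × 24/6 ≈ 24.08 kt.
24 kt < 30 kt ⇒ not rapid intensification.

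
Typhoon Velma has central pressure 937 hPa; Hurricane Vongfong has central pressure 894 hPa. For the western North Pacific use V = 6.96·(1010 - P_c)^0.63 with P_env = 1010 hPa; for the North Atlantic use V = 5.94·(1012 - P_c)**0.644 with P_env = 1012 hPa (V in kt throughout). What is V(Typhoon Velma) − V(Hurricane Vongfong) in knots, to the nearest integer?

-24 kt

Typhoon Velma: ΔP = 73; V ≈ 6.96 × 73^0.63 ≈ 103.87 kt.
Hurricane Vongfong: ΔP = 118; V ≈ 5.94 × 118^0.644 ≈ 128.26 kt.
Difference ≈ 103.87 − 128.26 = -24.39 → -24 kt.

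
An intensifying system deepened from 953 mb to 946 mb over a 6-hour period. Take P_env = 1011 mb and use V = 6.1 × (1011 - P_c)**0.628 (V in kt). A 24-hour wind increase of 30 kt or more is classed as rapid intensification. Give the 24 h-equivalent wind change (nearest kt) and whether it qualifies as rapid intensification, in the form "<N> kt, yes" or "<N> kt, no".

23 kt, no

V₁: ΔP = 58, V ≈ 6.1 × 58^0.628 ≈ 78.12 kt.
V₂: ΔP = 65, V ≈ 6.1 × 65^0.628 ≈ 83.91 kt.
ΔV over 6 h = 5.79 kt → 24 h equivalent = 5.79 × 24/6 ≈ 23.16 kt.
23 kt < 30 kt ⇒ not rapid intensification.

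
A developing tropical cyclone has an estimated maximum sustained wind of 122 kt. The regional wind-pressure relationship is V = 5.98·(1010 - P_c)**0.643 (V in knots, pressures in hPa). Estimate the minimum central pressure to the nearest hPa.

ΔP = (V / 5.98)^(1/0.643) = (122/5.98)^1.555.
122/5.98 = 20.401; 20.401^1.555 ≈ 108.84 hPa.
P_c = 1010 − 108.84 = 901.16 ≈ 901 hPa.

901 hPa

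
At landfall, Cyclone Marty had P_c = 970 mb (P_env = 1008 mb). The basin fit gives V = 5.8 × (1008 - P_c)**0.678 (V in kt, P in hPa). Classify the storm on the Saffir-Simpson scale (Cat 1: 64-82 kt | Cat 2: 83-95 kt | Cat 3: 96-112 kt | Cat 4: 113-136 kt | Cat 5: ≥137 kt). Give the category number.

1

ΔP = 1008 − 970 = 38 mb.
V ≈ 5.8 × 38^0.678 = 5.8 × 11.78 ≈ 68 kt.
68 kt falls in the Category 1 band.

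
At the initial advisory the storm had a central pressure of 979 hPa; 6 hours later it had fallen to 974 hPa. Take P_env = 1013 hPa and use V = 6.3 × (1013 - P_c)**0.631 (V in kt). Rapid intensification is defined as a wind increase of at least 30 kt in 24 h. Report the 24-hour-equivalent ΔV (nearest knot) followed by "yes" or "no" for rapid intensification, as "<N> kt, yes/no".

V₁: ΔP = 34, V ≈ 6.3 × 34^0.631 ≈ 58.30 kt.
V₂: ΔP = 39, V ≈ 6.3 × 39^0.631 ≈ 63.58 kt.
ΔV over 6 h = 5.28 kt → 24 h equivalent = 5.28 × 24/6 ≈ 21.12 kt.
21 kt < 30 kt ⇒ not rapid intensification.

21 kt, no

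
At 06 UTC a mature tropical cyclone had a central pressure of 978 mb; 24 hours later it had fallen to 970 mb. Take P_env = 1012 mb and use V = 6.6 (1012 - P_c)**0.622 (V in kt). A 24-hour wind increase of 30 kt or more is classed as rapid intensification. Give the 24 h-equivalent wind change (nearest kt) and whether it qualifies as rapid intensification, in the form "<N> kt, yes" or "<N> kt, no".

8 kt, no

V₁: ΔP = 34, V ≈ 6.6 × 34^0.622 ≈ 59.17 kt.
V₂: ΔP = 42, V ≈ 6.6 × 42^0.622 ≈ 67.48 kt.
ΔV over 24 h = 8.31 kt → 24 h equivalent = 8.31 × 24/24 ≈ 8.31 kt.
8 kt < 30 kt ⇒ not rapid intensification.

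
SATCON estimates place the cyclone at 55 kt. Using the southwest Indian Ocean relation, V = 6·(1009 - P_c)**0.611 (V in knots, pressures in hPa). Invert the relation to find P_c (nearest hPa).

971 hPa

ΔP = (V / 6)^(1/0.611) = (55/6)^1.637.
55/6 = 9.167; 9.167^1.637 ≈ 37.57 hPa.
P_c = 1009 − 37.57 = 971.43 ≈ 971 hPa.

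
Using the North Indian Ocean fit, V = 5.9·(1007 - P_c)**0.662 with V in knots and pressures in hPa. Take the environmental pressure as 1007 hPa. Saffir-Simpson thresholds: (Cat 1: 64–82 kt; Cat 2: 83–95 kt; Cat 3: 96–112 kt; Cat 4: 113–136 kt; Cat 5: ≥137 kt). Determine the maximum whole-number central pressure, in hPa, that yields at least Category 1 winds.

970 hPa

Category 1 begins at V = 64 kt.
Required ΔP = (64/5.9)^(1/0.662) = 10.847^1.511 ≈ 36.64 hPa.
P_c ≤ 1007 − 36.64 = 970.36, so the highest integer P_c is 970 hPa.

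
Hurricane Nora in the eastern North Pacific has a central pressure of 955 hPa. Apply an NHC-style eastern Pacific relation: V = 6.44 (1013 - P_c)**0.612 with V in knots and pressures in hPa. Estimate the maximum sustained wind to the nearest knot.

77 kt

ΔP = 1013 − 955 = 58 hPa.
58^0.612 ≈ 12.001.
V ≈ 6.44 × 12.001 ≈ 77.3 kt.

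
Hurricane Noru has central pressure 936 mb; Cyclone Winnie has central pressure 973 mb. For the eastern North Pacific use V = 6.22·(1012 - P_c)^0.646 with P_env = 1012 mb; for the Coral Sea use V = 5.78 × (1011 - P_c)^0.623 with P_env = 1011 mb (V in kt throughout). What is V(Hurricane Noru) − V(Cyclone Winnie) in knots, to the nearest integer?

Hurricane Noru: ΔP = 76; V ≈ 6.22 × 76^0.646 ≈ 102.05 kt.
Cyclone Winnie: ΔP = 38; V ≈ 5.78 × 38^0.623 ≈ 55.74 kt.
Difference ≈ 102.05 − 55.74 = 46.31 → 46 kt.

46 kt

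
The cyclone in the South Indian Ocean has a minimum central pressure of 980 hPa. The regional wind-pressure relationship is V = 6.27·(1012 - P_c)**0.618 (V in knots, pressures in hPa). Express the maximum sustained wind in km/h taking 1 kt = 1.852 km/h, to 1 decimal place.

98.9 km/h

ΔP = 1012 − 980 = 32 hPa.
V ≈ 6.27 × 32^0.618 = 6.27 × 8.515 ≈ 53.389 kt.
53.389 × 1.852 ≈ 98.88 km/h → 98.9 km/h.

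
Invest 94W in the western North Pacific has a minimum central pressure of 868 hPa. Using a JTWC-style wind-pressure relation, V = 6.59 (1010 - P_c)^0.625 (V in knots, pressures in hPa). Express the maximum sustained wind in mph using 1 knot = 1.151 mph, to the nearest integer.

ΔP = 1010 − 868 = 142 hPa.
V ≈ 6.59 × 142^0.625 = 6.59 × 22.140 ≈ 145.903 kt.
145.903 × 1.151 ≈ 167.93 mph → 168 mph.

168 mph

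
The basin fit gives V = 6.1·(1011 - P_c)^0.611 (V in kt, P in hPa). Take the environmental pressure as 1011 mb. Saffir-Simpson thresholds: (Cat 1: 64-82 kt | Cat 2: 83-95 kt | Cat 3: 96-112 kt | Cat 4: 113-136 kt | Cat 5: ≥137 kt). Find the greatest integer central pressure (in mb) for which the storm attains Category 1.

Category 1 begins at V = 64 kt.
Required ΔP = (64/6.1)^(1/0.611) = 10.492^1.637 ≈ 46.86 mb.
P_c ≤ 1011 − 46.86 = 964.14, so the highest integer P_c is 964 mb.

964 mb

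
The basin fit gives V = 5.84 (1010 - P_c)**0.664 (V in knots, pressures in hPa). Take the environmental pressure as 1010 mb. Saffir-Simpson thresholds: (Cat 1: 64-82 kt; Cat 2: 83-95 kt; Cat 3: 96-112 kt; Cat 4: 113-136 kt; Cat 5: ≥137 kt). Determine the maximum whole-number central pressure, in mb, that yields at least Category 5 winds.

Category 5 begins at V = 137 kt.
Required ΔP = (137/5.84)^(1/0.664) = 23.459^1.506 ≈ 115.80 mb.
P_c ≤ 1010 − 115.80 = 894.20, so the highest integer P_c is 894 mb.

894 mb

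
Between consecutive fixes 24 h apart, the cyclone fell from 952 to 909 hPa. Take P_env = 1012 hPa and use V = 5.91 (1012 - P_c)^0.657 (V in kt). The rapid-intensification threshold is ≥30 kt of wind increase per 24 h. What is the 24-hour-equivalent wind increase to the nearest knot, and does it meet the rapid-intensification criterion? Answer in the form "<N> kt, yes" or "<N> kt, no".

37 kt, yes

V₁: ΔP = 60, V ≈ 5.91 × 60^0.657 ≈ 87.06 kt.
V₂: ΔP = 103, V ≈ 5.91 × 103^0.657 ≈ 124.17 kt.
ΔV over 24 h = 37.11 kt → 24 h equivalent = 37.11 × 24/24 ≈ 37.11 kt.
37 kt ≥ 30 kt ⇒ rapid intensification.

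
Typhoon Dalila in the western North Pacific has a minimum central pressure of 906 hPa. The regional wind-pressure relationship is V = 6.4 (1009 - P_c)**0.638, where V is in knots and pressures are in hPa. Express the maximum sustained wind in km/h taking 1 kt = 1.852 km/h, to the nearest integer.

ΔP = 1009 − 906 = 103 hPa.
V ≈ 6.4 × 103^0.638 = 6.4 × 19.239 ≈ 123.132 kt.
123.132 × 1.852 ≈ 228.04 km/h → 228 km/h.

228 km/h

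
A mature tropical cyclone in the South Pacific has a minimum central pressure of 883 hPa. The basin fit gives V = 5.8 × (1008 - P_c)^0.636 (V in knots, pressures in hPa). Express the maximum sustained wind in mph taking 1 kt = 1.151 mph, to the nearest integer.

ΔP = 1008 − 883 = 125 hPa.
V ≈ 5.8 × 125^0.636 = 5.8 × 21.559 ≈ 125.044 kt.
125.044 × 1.151 ≈ 143.93 mph → 144 mph.

144 mph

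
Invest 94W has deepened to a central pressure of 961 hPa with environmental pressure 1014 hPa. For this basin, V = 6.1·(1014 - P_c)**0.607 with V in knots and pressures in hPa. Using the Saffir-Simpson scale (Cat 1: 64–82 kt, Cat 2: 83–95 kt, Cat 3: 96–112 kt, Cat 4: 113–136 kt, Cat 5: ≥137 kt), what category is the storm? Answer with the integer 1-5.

1

ΔP = 1014 − 961 = 53 hPa.
V ≈ 6.1 × 53^0.607 = 6.1 × 11.13 ≈ 68 kt.
68 kt falls in the Category 1 band.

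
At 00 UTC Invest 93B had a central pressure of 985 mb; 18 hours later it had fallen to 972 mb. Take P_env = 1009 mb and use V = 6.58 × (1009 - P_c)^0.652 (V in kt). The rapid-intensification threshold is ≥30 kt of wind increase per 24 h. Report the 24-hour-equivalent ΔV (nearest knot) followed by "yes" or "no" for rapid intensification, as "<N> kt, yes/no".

V₁: ΔP = 24, V ≈ 6.58 × 24^0.652 ≈ 52.25 kt.
V₂: ΔP = 37, V ≈ 6.58 × 37^0.652 ≈ 69.29 kt.
ΔV over 18 h = 17.04 kt → 24 h equivalent = 17.04 × 24/18 ≈ 22.72 kt.
23 kt < 30 kt ⇒ not rapid intensification.

23 kt, no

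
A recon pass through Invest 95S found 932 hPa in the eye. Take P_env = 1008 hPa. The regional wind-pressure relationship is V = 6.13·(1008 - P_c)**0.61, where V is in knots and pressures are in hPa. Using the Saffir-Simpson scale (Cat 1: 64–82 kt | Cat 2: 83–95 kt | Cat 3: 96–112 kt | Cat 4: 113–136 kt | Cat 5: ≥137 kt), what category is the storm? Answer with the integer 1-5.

2

ΔP = 1008 − 932 = 76 hPa.
V ≈ 6.13 × 76^0.61 = 6.13 × 14.04 ≈ 86 kt.
86 kt falls in the Category 2 band.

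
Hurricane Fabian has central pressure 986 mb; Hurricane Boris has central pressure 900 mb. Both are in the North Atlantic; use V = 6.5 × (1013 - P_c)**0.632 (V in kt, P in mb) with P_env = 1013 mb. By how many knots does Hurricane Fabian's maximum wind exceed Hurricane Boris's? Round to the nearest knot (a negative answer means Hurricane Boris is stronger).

Hurricane Fabian: ΔP = 27; V ≈ 6.5 × 27^0.632 ≈ 52.18 kt.
Hurricane Boris: ΔP = 113; V ≈ 6.5 × 113^0.632 ≈ 128.96 kt.
Difference ≈ 52.18 − 128.96 = -76.78 → -77 kt.

-77 kt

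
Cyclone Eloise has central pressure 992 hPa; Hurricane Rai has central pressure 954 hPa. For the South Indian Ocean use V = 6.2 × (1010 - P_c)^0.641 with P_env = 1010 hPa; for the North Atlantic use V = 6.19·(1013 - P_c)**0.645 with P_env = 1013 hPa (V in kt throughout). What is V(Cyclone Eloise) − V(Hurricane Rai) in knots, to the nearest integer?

Cyclone Eloise: ΔP = 18; V ≈ 6.2 × 18^0.641 ≈ 39.54 kt.
Hurricane Rai: ΔP = 59; V ≈ 6.19 × 59^0.645 ≈ 85.88 kt.
Difference ≈ 39.54 − 85.88 = -46.34 → -46 kt.

-46 kt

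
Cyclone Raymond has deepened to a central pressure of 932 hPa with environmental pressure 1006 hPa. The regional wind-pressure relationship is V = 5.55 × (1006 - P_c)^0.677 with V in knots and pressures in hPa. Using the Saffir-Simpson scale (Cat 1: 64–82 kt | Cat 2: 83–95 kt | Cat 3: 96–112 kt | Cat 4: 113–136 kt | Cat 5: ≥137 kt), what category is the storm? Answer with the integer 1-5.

3

ΔP = 1006 − 932 = 74 hPa.
V ≈ 5.55 × 74^0.677 = 5.55 × 18.43 ≈ 102 kt.
102 kt falls in the Category 3 band.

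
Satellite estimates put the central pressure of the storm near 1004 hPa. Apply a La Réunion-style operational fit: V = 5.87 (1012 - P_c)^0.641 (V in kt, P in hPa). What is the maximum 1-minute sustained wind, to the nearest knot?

ΔP = 1012 − 1004 = 8 hPa.
8^0.641 ≈ 3.792.
V ≈ 5.87 × 3.792 ≈ 22.3 kt.

22 kt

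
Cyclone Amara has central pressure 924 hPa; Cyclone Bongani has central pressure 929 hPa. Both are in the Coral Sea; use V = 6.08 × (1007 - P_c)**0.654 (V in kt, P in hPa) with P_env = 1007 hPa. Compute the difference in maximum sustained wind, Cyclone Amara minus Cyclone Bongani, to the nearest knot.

Cyclone Amara: ΔP = 83; V ≈ 6.08 × 83^0.654 ≈ 109.39 kt.
Cyclone Bongani: ΔP = 78; V ≈ 6.08 × 78^0.654 ≈ 105.03 kt.
Difference ≈ 109.39 − 105.03 = 4.36 → 4 kt.

4 kt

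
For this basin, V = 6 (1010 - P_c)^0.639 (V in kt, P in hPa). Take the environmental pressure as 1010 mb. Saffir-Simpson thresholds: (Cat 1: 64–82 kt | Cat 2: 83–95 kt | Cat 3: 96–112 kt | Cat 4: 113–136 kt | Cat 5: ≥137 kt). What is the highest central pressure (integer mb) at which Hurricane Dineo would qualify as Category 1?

969 mb

Category 1 begins at V = 64 kt.
Required ΔP = (64/6)^(1/0.639) = 10.667^1.565 ≈ 40.63 mb.
P_c ≤ 1010 − 40.63 = 969.37, so the highest integer P_c is 969 mb.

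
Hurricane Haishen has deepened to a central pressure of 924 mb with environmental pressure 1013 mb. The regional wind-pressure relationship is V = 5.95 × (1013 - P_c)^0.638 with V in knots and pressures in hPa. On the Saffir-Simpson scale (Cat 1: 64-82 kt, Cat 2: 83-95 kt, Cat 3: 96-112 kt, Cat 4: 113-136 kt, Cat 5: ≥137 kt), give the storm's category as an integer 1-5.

ΔP = 1013 − 924 = 89 mb.
V ≈ 5.95 × 89^0.638 = 5.95 × 17.53 ≈ 104 kt.
104 kt falls in the Category 3 band.

3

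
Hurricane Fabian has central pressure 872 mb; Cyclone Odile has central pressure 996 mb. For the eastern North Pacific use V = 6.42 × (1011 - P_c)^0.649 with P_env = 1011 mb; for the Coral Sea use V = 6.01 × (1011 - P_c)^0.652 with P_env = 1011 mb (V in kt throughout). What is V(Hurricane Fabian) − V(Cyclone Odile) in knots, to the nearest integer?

123 kt

Hurricane Fabian: ΔP = 139; V ≈ 6.42 × 139^0.649 ≈ 157.89 kt.
Cyclone Odile: ΔP = 15; V ≈ 6.01 × 15^0.652 ≈ 35.13 kt.
Difference ≈ 157.89 − 35.13 = 122.76 → 123 kt.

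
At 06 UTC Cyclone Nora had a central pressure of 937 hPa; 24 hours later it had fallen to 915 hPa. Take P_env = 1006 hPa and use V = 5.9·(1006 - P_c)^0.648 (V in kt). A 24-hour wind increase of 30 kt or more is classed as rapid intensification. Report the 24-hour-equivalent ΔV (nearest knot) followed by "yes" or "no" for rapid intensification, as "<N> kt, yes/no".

18 kt, no

V₁: ΔP = 69, V ≈ 5.9 × 69^0.648 ≈ 91.71 kt.
V₂: ΔP = 91, V ≈ 5.9 × 91^0.648 ≈ 109.73 kt.
ΔV over 24 h = 18.02 kt → 24 h equivalent = 18.02 × 24/24 ≈ 18.02 kt.
18 kt < 30 kt ⇒ not rapid intensification.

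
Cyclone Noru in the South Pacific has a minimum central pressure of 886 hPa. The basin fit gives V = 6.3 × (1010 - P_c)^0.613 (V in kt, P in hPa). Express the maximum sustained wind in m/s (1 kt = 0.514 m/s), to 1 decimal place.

ΔP = 1010 − 886 = 124 hPa.
V ≈ 6.3 × 124^0.613 = 6.3 × 19.199 ≈ 120.951 kt.
120.951 × 0.514 ≈ 62.17 m/s → 62.2 m/s.

62.2 m/s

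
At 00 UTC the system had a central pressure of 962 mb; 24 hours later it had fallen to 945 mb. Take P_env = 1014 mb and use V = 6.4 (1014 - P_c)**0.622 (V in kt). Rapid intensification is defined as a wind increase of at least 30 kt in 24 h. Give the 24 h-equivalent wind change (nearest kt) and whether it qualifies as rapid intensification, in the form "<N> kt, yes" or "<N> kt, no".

14 kt, no

V₁: ΔP = 52, V ≈ 6.4 × 52^0.622 ≈ 74.74 kt.
V₂: ΔP = 69, V ≈ 6.4 × 69^0.622 ≈ 89.11 kt.
ΔV over 24 h = 14.37 kt → 24 h equivalent = 14.37 × 24/24 ≈ 14.37 kt.
14 kt < 30 kt ⇒ not rapid intensification.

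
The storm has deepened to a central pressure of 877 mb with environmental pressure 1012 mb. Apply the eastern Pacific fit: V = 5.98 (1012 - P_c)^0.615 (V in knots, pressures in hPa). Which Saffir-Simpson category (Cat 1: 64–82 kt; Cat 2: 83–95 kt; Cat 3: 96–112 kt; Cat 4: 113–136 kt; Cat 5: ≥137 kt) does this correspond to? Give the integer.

4

ΔP = 1012 − 877 = 135 mb.
V ≈ 5.98 × 135^0.615 = 5.98 × 20.42 ≈ 122 kt.
122 kt falls in the Category 4 band.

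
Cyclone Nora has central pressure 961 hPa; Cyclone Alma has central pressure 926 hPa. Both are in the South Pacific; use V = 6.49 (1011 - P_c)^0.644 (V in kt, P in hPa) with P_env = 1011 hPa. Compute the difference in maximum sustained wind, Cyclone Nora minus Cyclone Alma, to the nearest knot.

-33 kt

Cyclone Nora: ΔP = 50; V ≈ 6.49 × 50^0.644 ≈ 80.61 kt.
Cyclone Alma: ΔP = 85; V ≈ 6.49 × 85^0.644 ≈ 113.45 kt.
Difference ≈ 80.61 − 113.45 = -32.84 → -33 kt.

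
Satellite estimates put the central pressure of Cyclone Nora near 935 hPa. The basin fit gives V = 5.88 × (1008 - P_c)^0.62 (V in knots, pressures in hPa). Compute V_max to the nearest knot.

ΔP = 1008 − 935 = 73 hPa.
73^0.62 ≈ 14.298.
V ≈ 5.88 × 14.298 ≈ 84.1 kt.

84 kt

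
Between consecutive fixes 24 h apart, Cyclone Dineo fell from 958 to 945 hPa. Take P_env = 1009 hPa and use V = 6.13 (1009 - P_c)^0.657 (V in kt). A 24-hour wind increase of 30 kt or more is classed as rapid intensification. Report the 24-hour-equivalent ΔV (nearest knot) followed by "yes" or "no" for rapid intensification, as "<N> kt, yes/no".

13 kt, no

V₁: ΔP = 51, V ≈ 6.13 × 51^0.657 ≈ 81.16 kt.
V₂: ΔP = 64, V ≈ 6.13 × 64^0.657 ≈ 94.22 kt.
ΔV over 24 h = 13.06 kt → 24 h equivalent = 13.06 × 24/24 ≈ 13.06 kt.
13 kt < 30 kt ⇒ not rapid intensification.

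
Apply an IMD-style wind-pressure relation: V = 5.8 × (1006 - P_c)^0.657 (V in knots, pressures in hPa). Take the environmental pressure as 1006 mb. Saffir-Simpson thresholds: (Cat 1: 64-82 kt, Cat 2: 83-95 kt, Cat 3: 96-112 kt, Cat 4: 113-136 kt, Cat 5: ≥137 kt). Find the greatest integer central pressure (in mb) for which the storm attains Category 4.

914 mb

Category 4 begins at V = 113 kt.
Required ΔP = (113/5.8)^(1/0.657) = 19.483^1.522 ≈ 91.82 mb.
P_c ≤ 1006 − 91.82 = 914.18, so the highest integer P_c is 914 mb.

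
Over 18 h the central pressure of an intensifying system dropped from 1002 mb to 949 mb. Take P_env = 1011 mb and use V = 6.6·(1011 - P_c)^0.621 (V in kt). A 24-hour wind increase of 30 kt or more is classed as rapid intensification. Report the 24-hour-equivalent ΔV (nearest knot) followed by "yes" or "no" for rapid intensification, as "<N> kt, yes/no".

80 kt, yes

V₁: ΔP = 9, V ≈ 6.6 × 9^0.621 ≈ 25.83 kt.
V₂: ΔP = 62, V ≈ 6.6 × 62^0.621 ≈ 85.63 kt.
ΔV over 18 h = 59.80 kt → 24 h equivalent = 59.80 × 24/18 ≈ 79.73 kt.
80 kt ≥ 30 kt ⇒ rapid intensification.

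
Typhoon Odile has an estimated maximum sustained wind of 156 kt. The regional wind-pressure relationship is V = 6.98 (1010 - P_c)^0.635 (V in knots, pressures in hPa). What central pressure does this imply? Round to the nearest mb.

ΔP = (V / 6.98)^(1/0.635) = (156/6.98)^1.575.
156/6.98 = 22.350; 22.350^1.575 ≈ 133.30 mb.
P_c = 1010 − 133.30 = 876.70 ≈ 877 mb.

877 mb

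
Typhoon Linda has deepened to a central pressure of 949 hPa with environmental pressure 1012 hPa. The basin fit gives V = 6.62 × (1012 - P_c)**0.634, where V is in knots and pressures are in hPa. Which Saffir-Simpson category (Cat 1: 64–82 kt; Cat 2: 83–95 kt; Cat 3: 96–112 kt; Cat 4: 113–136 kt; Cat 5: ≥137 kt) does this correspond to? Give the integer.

2

ΔP = 1012 − 949 = 63 hPa.
V ≈ 6.62 × 63^0.634 = 6.62 × 13.83 ≈ 92 kt.
92 kt falls in the Category 2 band.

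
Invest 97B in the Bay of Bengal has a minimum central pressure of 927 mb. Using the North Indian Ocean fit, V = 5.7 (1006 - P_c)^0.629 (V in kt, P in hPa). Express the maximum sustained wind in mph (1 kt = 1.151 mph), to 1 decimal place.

102.5 mph

ΔP = 1006 − 927 = 79 mb.
V ≈ 5.7 × 79^0.629 = 5.7 × 15.617 ≈ 89.019 kt.
89.019 × 1.151 ≈ 102.46 mph → 102.5 mph.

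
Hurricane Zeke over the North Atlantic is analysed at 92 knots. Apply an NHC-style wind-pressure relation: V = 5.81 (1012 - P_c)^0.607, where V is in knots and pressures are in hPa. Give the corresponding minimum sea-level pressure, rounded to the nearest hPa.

917 hPa

ΔP = (V / 5.81)^(1/0.607) = (92/5.81)^1.647.
92/5.81 = 15.835; 15.835^1.647 ≈ 94.69 hPa.
P_c = 1012 − 94.69 = 917.31 ≈ 917 hPa.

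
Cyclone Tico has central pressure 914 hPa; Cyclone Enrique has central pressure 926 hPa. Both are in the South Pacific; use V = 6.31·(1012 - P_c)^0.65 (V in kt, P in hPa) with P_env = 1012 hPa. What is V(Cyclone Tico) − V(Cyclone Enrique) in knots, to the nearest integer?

Cyclone Tico: ΔP = 98; V ≈ 6.31 × 98^0.65 ≈ 124.26 kt.
Cyclone Enrique: ΔP = 86; V ≈ 6.31 × 86^0.65 ≈ 114.14 kt.
Difference ≈ 124.26 − 114.14 = 10.12 → 10 kt.

10 kt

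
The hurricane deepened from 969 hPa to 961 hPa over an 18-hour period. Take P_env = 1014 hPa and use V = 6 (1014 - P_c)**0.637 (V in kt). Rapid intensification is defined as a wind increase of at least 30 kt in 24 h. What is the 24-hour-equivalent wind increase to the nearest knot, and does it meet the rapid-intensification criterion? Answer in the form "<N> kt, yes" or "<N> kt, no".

10 kt, no

V₁: ΔP = 45, V ≈ 6 × 45^0.637 ≈ 67.80 kt.
V₂: ΔP = 53, V ≈ 6 × 53^0.637 ≈ 75.25 kt.
ΔV over 18 h = 7.45 kt → 24 h equivalent = 7.45 × 24/18 ≈ 9.93 kt.
10 kt < 30 kt ⇒ not rapid intensification.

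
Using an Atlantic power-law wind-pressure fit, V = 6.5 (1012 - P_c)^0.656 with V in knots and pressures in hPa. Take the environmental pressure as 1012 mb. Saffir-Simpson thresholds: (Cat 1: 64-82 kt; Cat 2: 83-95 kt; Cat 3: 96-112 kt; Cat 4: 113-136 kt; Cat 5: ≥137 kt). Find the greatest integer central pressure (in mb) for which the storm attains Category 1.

979 mb

Category 1 begins at V = 64 kt.
Required ΔP = (64/6.5)^(1/0.656) = 9.846^1.524 ≈ 32.67 mb.
P_c ≤ 1012 − 32.67 = 979.33, so the highest integer P_c is 979 mb.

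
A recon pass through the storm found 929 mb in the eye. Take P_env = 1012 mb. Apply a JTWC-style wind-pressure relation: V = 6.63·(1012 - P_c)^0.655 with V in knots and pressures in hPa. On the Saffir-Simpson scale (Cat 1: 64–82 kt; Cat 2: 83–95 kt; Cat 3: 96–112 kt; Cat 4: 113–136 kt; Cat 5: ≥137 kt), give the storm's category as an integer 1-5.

4

ΔP = 1012 − 929 = 83 mb.
V ≈ 6.63 × 83^0.655 = 6.63 × 18.07 ≈ 120 kt.
120 kt falls in the Category 4 band.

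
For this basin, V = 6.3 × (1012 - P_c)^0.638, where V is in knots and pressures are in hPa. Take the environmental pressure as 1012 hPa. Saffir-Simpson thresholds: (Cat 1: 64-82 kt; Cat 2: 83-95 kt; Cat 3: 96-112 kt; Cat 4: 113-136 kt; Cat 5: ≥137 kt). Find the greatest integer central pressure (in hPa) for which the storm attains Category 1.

974 hPa

Category 1 begins at V = 64 kt.
Required ΔP = (64/6.3)^(1/0.638) = 10.159^1.567 ≈ 37.85 hPa.
P_c ≤ 1012 − 37.85 = 974.15, so the highest integer P_c is 974 hPa.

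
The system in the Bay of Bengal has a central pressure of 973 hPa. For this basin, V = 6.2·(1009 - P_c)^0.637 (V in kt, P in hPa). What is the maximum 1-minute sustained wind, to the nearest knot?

ΔP = 1009 − 973 = 36 hPa.
36^0.637 ≈ 9.803.
V ≈ 6.2 × 9.803 ≈ 60.8 kt.

61 kt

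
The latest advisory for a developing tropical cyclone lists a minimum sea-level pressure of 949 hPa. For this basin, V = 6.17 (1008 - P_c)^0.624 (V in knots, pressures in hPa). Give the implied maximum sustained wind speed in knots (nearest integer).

79 kt

ΔP = 1008 − 949 = 59 hPa.
59^0.624 ≈ 12.735.
V ≈ 6.17 × 12.735 ≈ 78.6 kt.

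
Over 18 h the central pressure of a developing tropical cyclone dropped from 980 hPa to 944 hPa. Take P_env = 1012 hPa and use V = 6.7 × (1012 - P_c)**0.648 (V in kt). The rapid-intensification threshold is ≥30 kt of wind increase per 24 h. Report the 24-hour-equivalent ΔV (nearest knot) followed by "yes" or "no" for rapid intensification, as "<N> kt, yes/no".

53 kt, yes

V₁: ΔP = 32, V ≈ 6.7 × 32^0.648 ≈ 63.30 kt.
V₂: ΔP = 68, V ≈ 6.7 × 68^0.648 ≈ 103.17 kt.
ΔV over 18 h = 39.87 kt → 24 h equivalent = 39.87 × 24/18 ≈ 53.16 kt.
53 kt ≥ 30 kt ⇒ rapid intensification.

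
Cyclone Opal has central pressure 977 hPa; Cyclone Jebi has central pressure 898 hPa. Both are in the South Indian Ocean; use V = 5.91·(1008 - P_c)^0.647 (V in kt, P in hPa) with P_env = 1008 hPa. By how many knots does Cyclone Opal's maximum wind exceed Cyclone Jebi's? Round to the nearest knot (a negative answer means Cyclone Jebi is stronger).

-69 kt

Cyclone Opal: ΔP = 31; V ≈ 5.91 × 31^0.647 ≈ 54.51 kt.
Cyclone Jebi: ΔP = 110; V ≈ 5.91 × 110^0.647 ≈ 123.70 kt.
Difference ≈ 54.51 − 123.70 = -69.19 → -69 kt.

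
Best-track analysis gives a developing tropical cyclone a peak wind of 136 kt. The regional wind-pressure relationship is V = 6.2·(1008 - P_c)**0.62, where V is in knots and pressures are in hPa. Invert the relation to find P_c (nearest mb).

ΔP = (V / 6.2)^(1/0.62) = (136/6.2)^1.613.
136/6.2 = 21.935; 21.935^1.613 ≈ 145.59 mb.
P_c = 1008 − 145.59 = 862.41 ≈ 862 mb.

862 mb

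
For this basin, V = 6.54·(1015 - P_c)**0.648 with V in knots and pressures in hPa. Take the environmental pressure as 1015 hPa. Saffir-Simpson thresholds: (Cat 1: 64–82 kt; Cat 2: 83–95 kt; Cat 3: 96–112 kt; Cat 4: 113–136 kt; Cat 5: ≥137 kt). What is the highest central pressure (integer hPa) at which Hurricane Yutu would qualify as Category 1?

Category 1 begins at V = 64 kt.
Required ΔP = (64/6.54)^(1/0.648) = 9.786^1.543 ≈ 33.78 hPa.
P_c ≤ 1015 − 33.78 = 981.22, so the highest integer P_c is 981 hPa.

981 hPa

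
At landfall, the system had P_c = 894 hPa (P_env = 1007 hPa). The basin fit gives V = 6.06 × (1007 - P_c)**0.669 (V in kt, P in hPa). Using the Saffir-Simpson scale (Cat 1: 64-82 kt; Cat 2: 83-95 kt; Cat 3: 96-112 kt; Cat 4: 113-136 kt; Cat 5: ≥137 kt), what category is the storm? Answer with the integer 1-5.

ΔP = 1007 − 894 = 113 hPa.
V ≈ 6.06 × 113^0.669 = 6.06 × 23.63 ≈ 143 kt.
143 kt falls in the Category 5 band.

5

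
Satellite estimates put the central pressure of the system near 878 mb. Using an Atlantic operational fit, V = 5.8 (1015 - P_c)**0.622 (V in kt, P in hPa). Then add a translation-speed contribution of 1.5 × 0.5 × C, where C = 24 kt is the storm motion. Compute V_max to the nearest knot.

ΔP = 1015 − 878 = 137 mb.
137^0.622 ≈ 21.332.
V ≈ 5.8 × 21.332 ≈ 123.7 kt.
Translation term: 1.5 × 0.5 × 24 = 18 kt.
Corrected V ≈ 141.7 kt → 142 kt.

142 kt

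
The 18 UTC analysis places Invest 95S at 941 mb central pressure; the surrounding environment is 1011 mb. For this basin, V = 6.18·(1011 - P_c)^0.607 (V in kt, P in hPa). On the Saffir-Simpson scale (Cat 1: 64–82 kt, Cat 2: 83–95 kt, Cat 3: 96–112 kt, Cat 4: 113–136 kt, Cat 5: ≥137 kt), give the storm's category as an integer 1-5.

ΔP = 1011 − 941 = 70 mb.
V ≈ 6.18 × 70^0.607 = 6.18 × 13.18 ≈ 81 kt.
81 kt falls in the Category 1 band.

1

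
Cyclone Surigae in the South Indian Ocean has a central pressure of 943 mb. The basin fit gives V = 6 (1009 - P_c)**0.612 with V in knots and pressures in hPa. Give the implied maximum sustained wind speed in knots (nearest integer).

ΔP = 1009 − 943 = 66 mb.
66^0.612 ≈ 12.989.
V ≈ 6 × 12.989 ≈ 77.9 kt.

78 kt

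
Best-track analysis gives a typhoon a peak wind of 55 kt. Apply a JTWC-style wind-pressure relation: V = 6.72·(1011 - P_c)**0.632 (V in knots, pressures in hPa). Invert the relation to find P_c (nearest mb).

983 mb

ΔP = (V / 6.72)^(1/0.632) = (55/6.72)^1.582.
55/6.72 = 8.185; 8.185^1.582 ≈ 27.84 mb.
P_c = 1011 − 27.84 = 983.16 ≈ 983 mb.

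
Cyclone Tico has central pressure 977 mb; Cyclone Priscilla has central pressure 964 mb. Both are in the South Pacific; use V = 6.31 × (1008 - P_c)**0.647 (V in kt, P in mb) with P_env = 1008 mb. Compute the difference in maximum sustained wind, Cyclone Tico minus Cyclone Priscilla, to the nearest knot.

Cyclone Tico: ΔP = 31; V ≈ 6.31 × 31^0.647 ≈ 58.20 kt.
Cyclone Priscilla: ΔP = 44; V ≈ 6.31 × 44^0.647 ≈ 73.00 kt.
Difference ≈ 58.20 − 73.00 = -14.80 → -15 kt.

-15 kt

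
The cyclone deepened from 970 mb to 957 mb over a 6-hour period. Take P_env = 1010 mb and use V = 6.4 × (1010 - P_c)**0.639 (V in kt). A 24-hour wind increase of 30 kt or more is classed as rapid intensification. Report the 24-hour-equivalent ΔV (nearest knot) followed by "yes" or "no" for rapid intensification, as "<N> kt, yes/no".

53 kt, yes

V₁: ΔP = 40, V ≈ 6.4 × 40^0.639 ≈ 67.59 kt.
V₂: ΔP = 53, V ≈ 6.4 × 53^0.639 ≈ 80.91 kt.
ΔV over 6 h = 13.32 kt → 24 h equivalent = 13.32 × 24/6 ≈ 53.28 kt.
53 kt ≥ 30 kt ⇒ rapid intensification.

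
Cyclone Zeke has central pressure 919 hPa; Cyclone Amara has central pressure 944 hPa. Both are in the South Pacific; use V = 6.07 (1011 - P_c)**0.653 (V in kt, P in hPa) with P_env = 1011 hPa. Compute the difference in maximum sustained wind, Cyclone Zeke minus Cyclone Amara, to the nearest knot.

Cyclone Zeke: ΔP = 92; V ≈ 6.07 × 92^0.653 ≈ 116.29 kt.
Cyclone Amara: ΔP = 67; V ≈ 6.07 × 67^0.653 ≈ 94.54 kt.
Difference ≈ 116.29 − 94.54 = 21.75 → 22 kt.

22 kt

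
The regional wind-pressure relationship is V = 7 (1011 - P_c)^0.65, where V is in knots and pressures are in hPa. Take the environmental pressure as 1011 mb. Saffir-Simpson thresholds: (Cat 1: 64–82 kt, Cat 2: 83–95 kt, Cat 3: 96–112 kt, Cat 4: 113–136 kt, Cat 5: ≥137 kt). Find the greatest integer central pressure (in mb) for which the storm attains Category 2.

966 mb

Category 2 begins at V = 83 kt.
Required ΔP = (83/7)^(1/0.65) = 11.857^1.538 ≈ 44.90 mb.
P_c ≤ 1011 − 44.90 = 966.10, so the highest integer P_c is 966 mb.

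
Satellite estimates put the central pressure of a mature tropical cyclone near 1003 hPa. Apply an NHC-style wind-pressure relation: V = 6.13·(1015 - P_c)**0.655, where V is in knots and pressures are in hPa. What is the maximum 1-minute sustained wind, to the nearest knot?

ΔP = 1015 − 1003 = 12 hPa.
12^0.655 ≈ 5.092.
V ≈ 6.13 × 5.092 ≈ 31.2 kt.

31 kt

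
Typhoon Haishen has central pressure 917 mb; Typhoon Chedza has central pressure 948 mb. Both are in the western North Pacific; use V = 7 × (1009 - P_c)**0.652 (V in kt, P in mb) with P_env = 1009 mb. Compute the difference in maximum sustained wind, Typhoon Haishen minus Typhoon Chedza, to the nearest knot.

31 kt

Typhoon Haishen: ΔP = 92; V ≈ 7 × 92^0.652 ≈ 133.50 kt.
Typhoon Chedza: ΔP = 61; V ≈ 7 × 61^0.652 ≈ 102.13 kt.
Difference ≈ 133.50 − 102.13 = 31.37 → 31 kt.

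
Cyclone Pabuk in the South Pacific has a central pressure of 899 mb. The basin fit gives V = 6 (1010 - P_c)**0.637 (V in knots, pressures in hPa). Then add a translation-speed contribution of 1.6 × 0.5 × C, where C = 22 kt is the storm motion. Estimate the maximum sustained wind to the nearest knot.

138 kt

ΔP = 1010 − 899 = 111 mb.
111^0.637 ≈ 20.085.
V ≈ 6 × 20.085 ≈ 120.5 kt.
Translation term: 1.6 × 0.5 × 22 = 17.6 kt.
Corrected V ≈ 138.1 kt → 138 kt.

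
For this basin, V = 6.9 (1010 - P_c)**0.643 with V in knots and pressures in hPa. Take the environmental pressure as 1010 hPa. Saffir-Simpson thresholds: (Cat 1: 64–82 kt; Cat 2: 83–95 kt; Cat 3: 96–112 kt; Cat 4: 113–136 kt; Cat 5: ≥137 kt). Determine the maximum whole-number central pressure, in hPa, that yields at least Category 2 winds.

962 hPa

Category 2 begins at V = 83 kt.
Required ΔP = (83/6.9)^(1/0.643) = 12.029^1.555 ≈ 47.86 hPa.
P_c ≤ 1010 − 47.86 = 962.14, so the highest integer P_c is 962 hPa.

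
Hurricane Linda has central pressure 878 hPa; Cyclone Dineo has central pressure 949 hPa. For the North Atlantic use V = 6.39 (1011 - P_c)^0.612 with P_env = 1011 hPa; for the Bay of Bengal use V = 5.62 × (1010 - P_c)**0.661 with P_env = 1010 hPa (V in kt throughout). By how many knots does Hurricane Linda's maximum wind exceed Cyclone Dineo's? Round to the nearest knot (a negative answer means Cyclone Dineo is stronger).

42 kt

Hurricane Linda: ΔP = 133; V ≈ 6.39 × 133^0.612 ≈ 127.44 kt.
Cyclone Dineo: ΔP = 61; V ≈ 5.62 × 61^0.661 ≈ 85.08 kt.
Difference ≈ 127.44 − 85.08 = 42.36 → 42 kt.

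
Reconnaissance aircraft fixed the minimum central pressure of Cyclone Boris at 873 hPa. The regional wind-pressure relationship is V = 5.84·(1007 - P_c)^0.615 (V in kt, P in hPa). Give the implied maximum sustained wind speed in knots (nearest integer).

ΔP = 1007 − 873 = 134 hPa.
134^0.615 ≈ 20.332.
V ≈ 5.84 × 20.332 ≈ 118.7 kt.

119 kt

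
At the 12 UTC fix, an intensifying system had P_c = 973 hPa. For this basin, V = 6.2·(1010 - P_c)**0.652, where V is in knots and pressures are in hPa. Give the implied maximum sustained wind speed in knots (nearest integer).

65 kt

ΔP = 1010 − 973 = 37 hPa.
37^0.652 ≈ 10.531.
V ≈ 6.2 × 10.531 ≈ 65.3 kt.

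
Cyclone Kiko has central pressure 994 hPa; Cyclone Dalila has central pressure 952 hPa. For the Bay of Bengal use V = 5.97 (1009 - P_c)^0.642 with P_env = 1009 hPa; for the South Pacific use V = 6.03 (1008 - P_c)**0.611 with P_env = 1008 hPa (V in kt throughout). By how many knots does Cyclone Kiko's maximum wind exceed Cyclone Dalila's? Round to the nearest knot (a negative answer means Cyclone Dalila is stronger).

-37 kt

Cyclone Kiko: ΔP = 15; V ≈ 5.97 × 15^0.642 ≈ 33.96 kt.
Cyclone Dalila: ΔP = 56; V ≈ 6.03 × 56^0.611 ≈ 70.54 kt.
Difference ≈ 33.96 − 70.54 = -36.58 → -37 kt.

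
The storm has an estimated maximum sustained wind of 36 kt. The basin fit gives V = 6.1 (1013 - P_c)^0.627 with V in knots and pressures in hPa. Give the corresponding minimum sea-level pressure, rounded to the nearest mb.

996 mb

ΔP = (V / 6.1)^(1/0.627) = (36/6.1)^1.595.
36/6.1 = 5.902; 5.902^1.595 ≈ 16.97 mb.
P_c = 1013 − 16.97 = 996.03 ≈ 996 mb.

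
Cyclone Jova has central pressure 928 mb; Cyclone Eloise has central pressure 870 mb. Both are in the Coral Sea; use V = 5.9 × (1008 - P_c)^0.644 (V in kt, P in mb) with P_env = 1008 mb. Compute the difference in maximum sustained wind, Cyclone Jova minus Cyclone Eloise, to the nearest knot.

Cyclone Jova: ΔP = 80; V ≈ 5.9 × 80^0.644 ≈ 99.18 kt.
Cyclone Eloise: ΔP = 138; V ≈ 5.9 × 138^0.644 ≈ 140.91 kt.
Difference ≈ 99.18 − 140.91 = -41.73 → -42 kt.

-42 kt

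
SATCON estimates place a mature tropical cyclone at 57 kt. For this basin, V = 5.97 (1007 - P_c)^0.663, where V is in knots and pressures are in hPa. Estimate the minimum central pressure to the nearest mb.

ΔP = (V / 5.97)^(1/0.663) = (57/5.97)^1.508.
57/5.97 = 9.548; 9.548^1.508 ≈ 30.06 mb.
P_c = 1007 − 30.06 = 976.94 ≈ 977 mb.

977 mb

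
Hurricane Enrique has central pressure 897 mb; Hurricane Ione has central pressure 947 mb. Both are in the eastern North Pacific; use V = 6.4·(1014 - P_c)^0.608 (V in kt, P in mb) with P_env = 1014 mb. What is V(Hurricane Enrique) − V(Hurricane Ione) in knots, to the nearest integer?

33 kt

Hurricane Enrique: ΔP = 117; V ≈ 6.4 × 117^0.608 ≈ 115.78 kt.
Hurricane Ione: ΔP = 67; V ≈ 6.4 × 67^0.608 ≈ 82.50 kt.
Difference ≈ 115.78 − 82.50 = 33.28 → 33 kt.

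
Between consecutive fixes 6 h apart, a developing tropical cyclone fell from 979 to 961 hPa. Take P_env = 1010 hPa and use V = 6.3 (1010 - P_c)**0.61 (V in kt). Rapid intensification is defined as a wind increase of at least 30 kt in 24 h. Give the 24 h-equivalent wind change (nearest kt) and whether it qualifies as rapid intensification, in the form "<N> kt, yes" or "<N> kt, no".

V₁: ΔP = 31, V ≈ 6.3 × 31^0.61 ≈ 51.18 kt.
V₂: ΔP = 49, V ≈ 6.3 × 49^0.61 ≈ 67.66 kt.
ΔV over 6 h = 16.48 kt → 24 h equivalent = 16.48 × 24/6 ≈ 65.92 kt.
66 kt ≥ 30 kt ⇒ rapid intensification.

66 kt, yes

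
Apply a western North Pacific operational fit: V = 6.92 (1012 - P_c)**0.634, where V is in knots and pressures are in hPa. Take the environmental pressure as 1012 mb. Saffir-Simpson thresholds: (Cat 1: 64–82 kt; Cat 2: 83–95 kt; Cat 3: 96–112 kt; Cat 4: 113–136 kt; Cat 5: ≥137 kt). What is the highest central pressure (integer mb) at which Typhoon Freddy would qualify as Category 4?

Category 4 begins at V = 113 kt.
Required ΔP = (113/6.92)^(1/0.634) = 16.329^1.577 ≈ 81.89 mb.
P_c ≤ 1012 − 81.89 = 930.11, so the highest integer P_c is 930 mb.

930 mb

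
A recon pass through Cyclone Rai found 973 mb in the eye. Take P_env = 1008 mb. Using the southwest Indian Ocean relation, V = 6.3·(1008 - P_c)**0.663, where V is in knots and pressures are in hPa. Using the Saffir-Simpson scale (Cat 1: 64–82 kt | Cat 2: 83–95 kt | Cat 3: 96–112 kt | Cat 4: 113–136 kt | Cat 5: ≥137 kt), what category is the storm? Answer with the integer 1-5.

1

ΔP = 1008 − 973 = 35 mb.
V ≈ 6.3 × 35^0.663 = 6.3 × 10.56 ≈ 67 kt.
67 kt falls in the Category 1 band.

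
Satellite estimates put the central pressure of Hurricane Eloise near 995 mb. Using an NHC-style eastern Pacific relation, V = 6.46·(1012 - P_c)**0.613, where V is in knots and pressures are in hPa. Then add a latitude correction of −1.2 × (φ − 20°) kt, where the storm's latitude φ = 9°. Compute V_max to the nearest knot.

50 kt

ΔP = 1012 − 995 = 17 mb.
17^0.613 ≈ 5.679.
V ≈ 6.46 × 5.679 ≈ 36.7 kt.
Latitude correction: −1.2 × (9 − 20) = 13.2 kt.
Corrected V ≈ 49.9 kt → 50 kt.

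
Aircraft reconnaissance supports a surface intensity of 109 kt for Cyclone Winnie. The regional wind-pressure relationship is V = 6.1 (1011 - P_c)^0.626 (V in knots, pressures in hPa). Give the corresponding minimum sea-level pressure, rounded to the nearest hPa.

911 hPa

ΔP = (V / 6.1)^(1/0.626) = (109/6.1)^1.597.
109/6.1 = 17.869; 17.869^1.597 ≈ 100.04 hPa.
P_c = 1011 − 100.04 = 910.96 ≈ 911 hPa.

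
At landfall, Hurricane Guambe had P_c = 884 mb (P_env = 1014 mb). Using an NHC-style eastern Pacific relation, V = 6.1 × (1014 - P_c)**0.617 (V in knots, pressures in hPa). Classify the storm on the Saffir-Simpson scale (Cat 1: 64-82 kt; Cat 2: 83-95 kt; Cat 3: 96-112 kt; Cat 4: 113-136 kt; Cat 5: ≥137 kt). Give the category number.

4

ΔP = 1014 − 884 = 130 mb.
V ≈ 6.1 × 130^0.617 = 6.1 × 20.15 ≈ 123 kt.
123 kt falls in the Category 4 band.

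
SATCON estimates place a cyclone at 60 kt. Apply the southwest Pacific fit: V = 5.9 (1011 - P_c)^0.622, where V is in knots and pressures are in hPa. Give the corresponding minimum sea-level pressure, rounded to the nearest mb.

ΔP = (V / 5.9)^(1/0.622) = (60/5.9)^1.608.
60/5.9 = 10.169; 10.169^1.608 ≈ 41.63 mb.
P_c = 1011 − 41.63 = 969.37 ≈ 969 mb.

969 mb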